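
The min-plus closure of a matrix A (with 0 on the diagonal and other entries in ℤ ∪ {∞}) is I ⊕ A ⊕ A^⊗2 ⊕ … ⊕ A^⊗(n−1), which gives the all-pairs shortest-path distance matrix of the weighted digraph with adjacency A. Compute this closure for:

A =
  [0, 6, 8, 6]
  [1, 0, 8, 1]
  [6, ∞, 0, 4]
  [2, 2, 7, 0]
Closure =
  [0, 6, 8, 6]
  [1, 0, 8, 1]
  [6, 6, 0, 4]
  [2, 2, 7, 0]

This is the Floyd-Warshall all-pairs shortest-path computation. For each intermediate vertex k = 0, 1, …, 3, update dist[i][j] ← min(dist[i][j], dist[i][k] + dist[k][j]). The final matrix gives, for each (i, j), the minimum total weight of any directed path from i to j (possibly empty when i = j).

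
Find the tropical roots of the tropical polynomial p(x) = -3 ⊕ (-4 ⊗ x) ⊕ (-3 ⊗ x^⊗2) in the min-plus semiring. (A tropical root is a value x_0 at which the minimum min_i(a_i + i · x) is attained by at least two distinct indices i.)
Roots: {-1, 1}

Each tropical root is a break point of the lower envelope of the lines y = a_i + i · x (there are 3 lines, with slopes 0, 1, ..., 2). Only the lines that attain the minimum somewhere contribute to roots; other lines are dominated. Here the surviving (envelope) indices are i = 2, i = 1, i = 0.
Intersections between consecutive envelope lines give the roots: for adjacent envelope indices i < j the intersection is x = (a_i − a_j) / (j − i). Reading off the sorted break points: {-1, 1}.
Verification: at each break x_0, at least two indices attain the minimum of min_i(a_i + i · x_0).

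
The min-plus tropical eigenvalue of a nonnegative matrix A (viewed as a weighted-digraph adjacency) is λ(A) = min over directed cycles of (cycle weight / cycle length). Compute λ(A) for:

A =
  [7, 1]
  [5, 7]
λ(A) = 3

Enumerate directed cycles and compute their means (weight / length). Sample:
  cycle 0 → 0: weight = 7, length = 1, mean = 7/1 ≈ 7.000
  cycle 1 → 1: weight = 7, length = 1, mean = 7/1 ≈ 7.000
  cycle 0 → 1 → 0: weight = 6, length = 2, mean = 6/2 ≈ 3.000
  cycle 1 → 0 → 1: weight = 6, length = 2, mean = 6/2 ≈ 3.000
Minimum mean = 3.000, attained e.g. along the cycle 0 → 1 → 0 with weight 6 and length 2. So λ(A) = 6/2 = 3.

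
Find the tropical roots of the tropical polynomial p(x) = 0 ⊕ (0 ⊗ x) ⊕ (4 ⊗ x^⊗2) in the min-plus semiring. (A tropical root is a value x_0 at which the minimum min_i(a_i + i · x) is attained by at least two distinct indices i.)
Roots: {-4, 0}

Each tropical root is a break point of the lower envelope of the lines y = a_i + i · x (there are 3 lines, with slopes 0, 1, ..., 2). Only the lines that attain the minimum somewhere contribute to roots; other lines are dominated. Here the surviving (envelope) indices are i = 2, i = 1, i = 0.
Intersections between consecutive envelope lines give the roots: for adjacent envelope indices i < j the intersection is x = (a_i − a_j) / (j − i). Reading off the sorted break points: {-4, 0}.
Verification: at each break x_0, at least two indices attain the minimum of min_i(a_i + i · x_0).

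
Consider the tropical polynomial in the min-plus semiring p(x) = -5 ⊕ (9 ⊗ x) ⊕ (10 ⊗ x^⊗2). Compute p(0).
p(0) = -5

A tropical monomial a ⊗ x^⊗i evaluates to a + i · x. Evaluating each term at x = 0:
  Term 0 contributes -5 + 0 · 0 = -5
  Term 1 contributes 9 + 1 · 0 = 9
  Term 2 contributes 10 + 2 · 0 = 10
p(0) = ⊕ of these = min[-5, 9, 10] = -5.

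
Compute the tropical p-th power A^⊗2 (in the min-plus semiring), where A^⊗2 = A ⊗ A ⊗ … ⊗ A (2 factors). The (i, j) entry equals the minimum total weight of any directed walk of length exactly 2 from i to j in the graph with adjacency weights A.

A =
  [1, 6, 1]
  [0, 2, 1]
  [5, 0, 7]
A^⊗2 =
  [2, 1, 2]
  [1, 1, 1]
  [0, 2, 1]

Each entry (A^⊗2)_ij equals the minimum over all length-2 walks i = v_0 → v_1 → … → v_2 = j of Σ_t A[v_t][v_{t+1}]. For example, for (i, j) = (0, 2) we minimise over 3 possible intermediate vertex sequences; the minimum is 2, attained along the walk 0 → 0 → 2.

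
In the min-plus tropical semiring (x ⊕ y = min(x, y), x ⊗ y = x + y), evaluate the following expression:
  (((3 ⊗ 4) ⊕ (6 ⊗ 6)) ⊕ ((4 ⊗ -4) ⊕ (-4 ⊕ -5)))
(((3 ⊗ 4) ⊕ (6 ⊗ 6)) ⊕ ((4 ⊗ -4) ⊕ (-4 ⊕ -5))) = -5

Expand innermost to outermost. Recall ⊕ takes the minimum of its arguments and ⊗ takes their sum. Working out the expression (((3 ⊗ 4) ⊕ (6 ⊗ 6)) ⊕ ((4 ⊗ -4) ⊕ (-4 ⊕ -5))) gives -5.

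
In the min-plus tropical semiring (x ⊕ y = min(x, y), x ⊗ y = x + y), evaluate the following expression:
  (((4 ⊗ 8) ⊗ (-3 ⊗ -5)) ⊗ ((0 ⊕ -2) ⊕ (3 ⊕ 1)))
(((4 ⊗ 8) ⊗ (-3 ⊗ -5)) ⊗ ((0 ⊕ -2) ⊕ (3 ⊕ 1))) = 2

Expand innermost to outermost. Recall ⊕ takes the minimum of its arguments and ⊗ takes their sum. Working out the expression (((4 ⊗ 8) ⊗ (-3 ⊗ -5)) ⊗ ((0 ⊕ -2) ⊕ (3 ⊕ 1))) gives 2.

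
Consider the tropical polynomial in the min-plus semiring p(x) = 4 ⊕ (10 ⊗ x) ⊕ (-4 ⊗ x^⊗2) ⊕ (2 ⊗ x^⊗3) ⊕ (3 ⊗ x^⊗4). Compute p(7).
p(7) = 4

A tropical monomial a ⊗ x^⊗i evaluates to a + i · x. Evaluating each term at x = 7:
  Term 0 contributes 4 + 0 · 7 = 4
  Term 1 contributes 10 + 1 · 7 = 17
  Term 2 contributes -4 + 2 · 7 = 10
  Term 3 contributes 2 + 3 · 7 = 23
  Term 4 contributes 3 + 4 · 7 = 31
p(7) = ⊕ of these = min[4, 17, 10, 23, 31] = 4.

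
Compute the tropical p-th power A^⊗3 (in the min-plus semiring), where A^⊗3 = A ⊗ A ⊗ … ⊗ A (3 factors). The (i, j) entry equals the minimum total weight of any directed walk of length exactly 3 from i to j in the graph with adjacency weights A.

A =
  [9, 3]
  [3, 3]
A^⊗3 =
  [9, 9]
  [9, 9]

Each entry (A^⊗3)_ij equals the minimum over all length-3 walks i = v_0 → v_1 → … → v_3 = j of Σ_t A[v_t][v_{t+1}]. For example, for (i, j) = (0, 1) we minimise over 4 possible intermediate vertex sequences; the minimum is 9, attained along the walk 0 → 1 → 0 → 1.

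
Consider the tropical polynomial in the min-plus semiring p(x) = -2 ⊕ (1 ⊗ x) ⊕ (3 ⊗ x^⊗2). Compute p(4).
p(4) = -2

A tropical monomial a ⊗ x^⊗i evaluates to a + i · x. Evaluating each term at x = 4:
  Term 0 contributes -2 + 0 · 4 = -2
  Term 1 contributes 1 + 1 · 4 = 5
  Term 2 contributes 3 + 2 · 4 = 11
p(4) = ⊕ of these = min[-2, 5, 11] = -2.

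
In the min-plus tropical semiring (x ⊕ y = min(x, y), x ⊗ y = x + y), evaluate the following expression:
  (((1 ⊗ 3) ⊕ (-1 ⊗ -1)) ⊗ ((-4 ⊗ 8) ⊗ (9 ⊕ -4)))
(((1 ⊗ 3) ⊕ (-1 ⊗ -1)) ⊗ ((-4 ⊗ 8) ⊗ (9 ⊕ -4))) = -2

Expand innermost to outermost. Recall ⊕ takes the minimum of its arguments and ⊗ takes their sum. Working out the expression (((1 ⊗ 3) ⊕ (-1 ⊗ -1)) ⊗ ((-4 ⊗ 8) ⊗ (9 ⊕ -4))) gives -2.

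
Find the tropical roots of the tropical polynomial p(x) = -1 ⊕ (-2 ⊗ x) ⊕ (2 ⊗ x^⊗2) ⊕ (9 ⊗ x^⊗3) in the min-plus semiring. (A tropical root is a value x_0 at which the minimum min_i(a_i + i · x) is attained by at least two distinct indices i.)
Roots: {-7, -4, 1}

Each tropical root is a break point of the lower envelope of the lines y = a_i + i · x (there are 4 lines, with slopes 0, 1, ..., 3). Only the lines that attain the minimum somewhere contribute to roots; other lines are dominated. Here the surviving (envelope) indices are i = 3, i = 2, i = 1, i = 0.
Intersections between consecutive envelope lines give the roots: for adjacent envelope indices i < j the intersection is x = (a_i − a_j) / (j − i). Reading off the sorted break points: {-7, -4, 1}.
Verification: at each break x_0, at least two indices attain the minimum of min_i(a_i + i · x_0).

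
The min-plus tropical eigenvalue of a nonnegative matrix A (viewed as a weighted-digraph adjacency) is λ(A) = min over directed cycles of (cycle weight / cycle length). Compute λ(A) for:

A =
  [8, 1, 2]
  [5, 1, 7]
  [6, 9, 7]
λ(A) = 1

Enumerate directed cycles and compute their means (weight / length). Sample:
  cycle 0 → 0: weight = 8, length = 1, mean = 8/1 ≈ 8.000
  cycle 1 → 1: weight = 1, length = 1, mean = 1/1 ≈ 1.000
  cycle 2 → 2: weight = 7, length = 1, mean = 7/1 ≈ 7.000
  cycle 0 → 1 → 0: weight = 6, length = 2, mean = 6/2 ≈ 3.000
  cycle 0 → 2 → 0: weight = 8, length = 2, mean = 8/2 ≈ 4.000
  cycle 1 → 0 → 1: weight = 6, length = 2, mean = 6/2 ≈ 3.000
Minimum mean = 1.000, attained e.g. along the cycle 1 → 1 with weight 1 and length 1. So λ(A) = 1/1 = 1.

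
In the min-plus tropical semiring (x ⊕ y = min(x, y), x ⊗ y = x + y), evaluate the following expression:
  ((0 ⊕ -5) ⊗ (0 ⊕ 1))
((0 ⊕ -5) ⊗ (0 ⊕ 1)) = -5

Expand innermost to outermost. Recall ⊕ takes the minimum of its arguments and ⊗ takes their sum. Working out the expression ((0 ⊕ -5) ⊗ (0 ⊕ 1)) gives -5.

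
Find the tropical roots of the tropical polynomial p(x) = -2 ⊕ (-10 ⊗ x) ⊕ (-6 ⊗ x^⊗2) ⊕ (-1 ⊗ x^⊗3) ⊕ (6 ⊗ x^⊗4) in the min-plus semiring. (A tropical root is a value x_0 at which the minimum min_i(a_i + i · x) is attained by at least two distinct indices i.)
Roots: {-7, -5, -4, 8}

Each tropical root is a break point of the lower envelope of the lines y = a_i + i · x (there are 5 lines, with slopes 0, 1, ..., 4). Only the lines that attain the minimum somewhere contribute to roots; other lines are dominated. Here the surviving (envelope) indices are i = 4, i = 3, i = 2, i = 1, i = 0.
Intersections between consecutive envelope lines give the roots: for adjacent envelope indices i < j the intersection is x = (a_i − a_j) / (j − i). Reading off the sorted break points: {-7, -5, -4, 8}.
Verification: at each break x_0, at least two indices attain the minimum of min_i(a_i + i · x_0).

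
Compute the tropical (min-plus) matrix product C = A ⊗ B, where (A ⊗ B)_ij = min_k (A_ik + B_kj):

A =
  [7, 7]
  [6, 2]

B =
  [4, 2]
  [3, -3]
A ⊗ B =
  [10, 4]
  [5, -1]

Apply the min-plus product entry-by-entry:
  C[0][0] = min over k of (A[0][0] + B[0][0] = 7 + 4 = 11, A[0][1] + B[1][0] = 7 + 3 = 10) = 10 (attained at k = 1)
  C[0][1] = min over k of (A[0][0] + B[0][1] = 7 + 2 = 9, A[0][1] + B[1][1] = 7 + -3 = 4) = 4 (attained at k = 1)
  C[1][0] = min over k of (A[1][0] + B[0][0] = 6 + 4 = 10, A[1][1] + B[1][0] = 2 + 3 = 5) = 5 (attained at k = 1)
  C[1][1] = min over k of (A[1][0] + B[0][1] = 6 + 2 = 8, A[1][1] + B[1][1] = 2 + -3 = -1) = -1 (attained at k = 1)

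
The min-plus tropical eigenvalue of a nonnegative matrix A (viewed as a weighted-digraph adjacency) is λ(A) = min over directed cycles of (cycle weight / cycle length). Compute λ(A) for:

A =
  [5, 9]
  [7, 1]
λ(A) = 1

Enumerate directed cycles and compute their means (weight / length). Sample:
  cycle 0 → 0: weight = 5, length = 1, mean = 5/1 ≈ 5.000
  cycle 1 → 1: weight = 1, length = 1, mean = 1/1 ≈ 1.000
  cycle 0 → 1 → 0: weight = 16, length = 2, mean = 16/2 ≈ 8.000
  cycle 1 → 0 → 1: weight = 16, length = 2, mean = 16/2 ≈ 8.000
Minimum mean = 1.000, attained e.g. along the cycle 1 → 1 with weight 1 and length 1. So λ(A) = 1/1 = 1.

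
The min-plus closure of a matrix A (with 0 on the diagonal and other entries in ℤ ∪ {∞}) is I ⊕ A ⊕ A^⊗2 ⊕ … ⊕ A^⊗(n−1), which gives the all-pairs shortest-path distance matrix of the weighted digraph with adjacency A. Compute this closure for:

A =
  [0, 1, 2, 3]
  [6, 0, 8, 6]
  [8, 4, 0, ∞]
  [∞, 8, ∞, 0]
Closure =
  [0, 1, 2, 3]
  [6, 0, 8, 6]
  [8, 4, 0, 10]
  [14, 8, 16, 0]

This is the Floyd-Warshall all-pairs shortest-path computation. For each intermediate vertex k = 0, 1, …, 3, update dist[i][j] ← min(dist[i][j], dist[i][k] + dist[k][j]). The final matrix gives, for each (i, j), the minimum total weight of any directed path from i to j (possibly empty when i = j).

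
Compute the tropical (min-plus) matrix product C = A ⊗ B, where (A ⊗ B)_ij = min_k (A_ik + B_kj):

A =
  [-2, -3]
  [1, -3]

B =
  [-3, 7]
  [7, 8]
A ⊗ B =
  [-5, 5]
  [-2, 5]

Apply the min-plus product entry-by-entry:
  C[0][0] = min over k of (A[0][0] + B[0][0] = -2 + -3 = -5, A[0][1] + B[1][0] = -3 + 7 = 4) = -5 (attained at k = 0)
  C[0][1] = min over k of (A[0][0] + B[0][1] = -2 + 7 = 5, A[0][1] + B[1][1] = -3 + 8 = 5) = 5 (attained at k = 0)
  C[1][0] = min over k of (A[1][0] + B[0][0] = 1 + -3 = -2, A[1][1] + B[1][0] = -3 + 7 = 4) = -2 (attained at k = 0)
  C[1][1] = min over k of (A[1][0] + B[0][1] = 1 + 7 = 8, A[1][1] + B[1][1] = -3 + 8 = 5) = 5 (attained at k = 1)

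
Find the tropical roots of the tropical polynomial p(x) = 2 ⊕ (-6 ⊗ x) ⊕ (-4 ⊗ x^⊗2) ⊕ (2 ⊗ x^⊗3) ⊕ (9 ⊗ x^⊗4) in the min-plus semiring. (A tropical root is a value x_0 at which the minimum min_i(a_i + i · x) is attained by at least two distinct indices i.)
Roots: {-7, -6, -2, 8}

Each tropical root is a break point of the lower envelope of the lines y = a_i + i · x (there are 5 lines, with slopes 0, 1, ..., 4). Only the lines that attain the minimum somewhere contribute to roots; other lines are dominated. Here the surviving (envelope) indices are i = 4, i = 3, i = 2, i = 1, i = 0.
Intersections between consecutive envelope lines give the roots: for adjacent envelope indices i < j the intersection is x = (a_i − a_j) / (j − i). Reading off the sorted break points: {-7, -6, -2, 8}.
Verification: at each break x_0, at least two indices attain the minimum of min_i(a_i + i · x_0).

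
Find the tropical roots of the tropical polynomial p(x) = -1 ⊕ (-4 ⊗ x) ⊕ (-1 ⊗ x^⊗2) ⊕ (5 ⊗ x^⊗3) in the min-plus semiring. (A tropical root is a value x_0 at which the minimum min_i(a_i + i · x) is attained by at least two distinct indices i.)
Roots: {-6, -3, 3}

Each tropical root is a break point of the lower envelope of the lines y = a_i + i · x (there are 4 lines, with slopes 0, 1, ..., 3). Only the lines that attain the minimum somewhere contribute to roots; other lines are dominated. Here the surviving (envelope) indices are i = 3, i = 2, i = 1, i = 0.
Intersections between consecutive envelope lines give the roots: for adjacent envelope indices i < j the intersection is x = (a_i − a_j) / (j − i). Reading off the sorted break points: {-6, -3, 3}.
Verification: at each break x_0, at least two indices attain the minimum of min_i(a_i + i · x_0).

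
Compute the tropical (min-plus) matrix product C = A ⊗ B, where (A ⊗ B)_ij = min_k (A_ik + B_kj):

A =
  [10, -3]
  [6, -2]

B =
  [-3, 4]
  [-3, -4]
A ⊗ B =
  [-6, -7]
  [-5, -6]

Apply the min-plus product entry-by-entry:
  C[0][0] = min over k of (A[0][0] + B[0][0] = 10 + -3 = 7, A[0][1] + B[1][0] = -3 + -3 = -6) = -6 (attained at k = 1)
  C[0][1] = min over k of (A[0][0] + B[0][1] = 10 + 4 = 14, A[0][1] + B[1][1] = -3 + -4 = -7) = -7 (attained at k = 1)
  C[1][0] = min over k of (A[1][0] + B[0][0] = 6 + -3 = 3, A[1][1] + B[1][0] = -2 + -3 = -5) = -5 (attained at k = 1)
  C[1][1] = min over k of (A[1][0] + B[0][1] = 6 + 4 = 10, A[1][1] + B[1][1] = -2 + -4 = -6) = -6 (attained at k = 1)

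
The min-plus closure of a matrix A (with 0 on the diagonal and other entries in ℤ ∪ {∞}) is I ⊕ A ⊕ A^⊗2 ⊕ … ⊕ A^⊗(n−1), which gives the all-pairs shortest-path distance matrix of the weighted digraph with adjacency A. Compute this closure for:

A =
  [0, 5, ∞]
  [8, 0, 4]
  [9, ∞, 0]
Closure =
  [0, 5, 9]
  [8, 0, 4]
  [9, 14, 0]

This is the Floyd-Warshall all-pairs shortest-path computation. For each intermediate vertex k = 0, 1, …, 2, update dist[i][j] ← min(dist[i][j], dist[i][k] + dist[k][j]). The final matrix gives, for each (i, j), the minimum total weight of any directed path from i to j (possibly empty when i = j).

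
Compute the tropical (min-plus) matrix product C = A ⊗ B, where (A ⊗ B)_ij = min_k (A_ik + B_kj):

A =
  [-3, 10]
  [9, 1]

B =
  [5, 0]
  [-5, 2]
A ⊗ B =
  [2, -3]
  [-4, 3]

Apply the min-plus product entry-by-entry:
  C[0][0] = min over k of (A[0][0] + B[0][0] = -3 + 5 = 2, A[0][1] + B[1][0] = 10 + -5 = 5) = 2 (attained at k = 0)
  C[0][1] = min over k of (A[0][0] + B[0][1] = -3 + 0 = -3, A[0][1] + B[1][1] = 10 + 2 = 12) = -3 (attained at k = 0)
  C[1][0] = min over k of (A[1][0] + B[0][0] = 9 + 5 = 14, A[1][1] + B[1][0] = 1 + -5 = -4) = -4 (attained at k = 1)
  C[1][1] = min over k of (A[1][0] + B[0][1] = 9 + 0 = 9, A[1][1] + B[1][1] = 1 + 2 = 3) = 3 (attained at k = 1)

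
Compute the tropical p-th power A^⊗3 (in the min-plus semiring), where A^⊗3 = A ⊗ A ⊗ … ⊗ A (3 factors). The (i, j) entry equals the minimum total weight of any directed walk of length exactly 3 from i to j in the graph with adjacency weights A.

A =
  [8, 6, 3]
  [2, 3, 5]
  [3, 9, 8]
A^⊗3 =
  [11, 12, 9]
  [8, 9, 8]
  [9, 12, 14]

Each entry (A^⊗3)_ij equals the minimum over all length-3 walks i = v_0 → v_1 → … → v_3 = j of Σ_t A[v_t][v_{t+1}]. For example, for (i, j) = (0, 2) we minimise over 9 possible intermediate vertex sequences; the minimum is 9, attained along the walk 0 → 2 → 0 → 2.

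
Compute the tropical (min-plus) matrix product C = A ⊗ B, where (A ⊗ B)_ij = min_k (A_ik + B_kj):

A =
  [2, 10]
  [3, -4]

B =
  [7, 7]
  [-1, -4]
A ⊗ B =
  [9, 6]
  [-5, -8]

Apply the min-plus product entry-by-entry:
  C[0][0] = min over k of (A[0][0] + B[0][0] = 2 + 7 = 9, A[0][1] + B[1][0] = 10 + -1 = 9) = 9 (attained at k = 0)
  C[0][1] = min over k of (A[0][0] + B[0][1] = 2 + 7 = 9, A[0][1] + B[1][1] = 10 + -4 = 6) = 6 (attained at k = 1)
  C[1][0] = min over k of (A[1][0] + B[0][0] = 3 + 7 = 10, A[1][1] + B[1][0] = -4 + -1 = -5) = -5 (attained at k = 1)
  C[1][1] = min over k of (A[1][0] + B[0][1] = 3 + 7 = 10, A[1][1] + B[1][1] = -4 + -4 = -8) = -8 (attained at k = 1)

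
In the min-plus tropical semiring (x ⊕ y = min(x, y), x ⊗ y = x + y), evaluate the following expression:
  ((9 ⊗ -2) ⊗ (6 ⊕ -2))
((9 ⊗ -2) ⊗ (6 ⊕ -2)) = 5

Expand innermost to outermost. Recall ⊕ takes the minimum of its arguments and ⊗ takes their sum. Working out the expression ((9 ⊗ -2) ⊗ (6 ⊕ -2)) gives 5.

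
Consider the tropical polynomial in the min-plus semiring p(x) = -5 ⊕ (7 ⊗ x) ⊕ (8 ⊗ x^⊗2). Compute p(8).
p(8) = -5

A tropical monomial a ⊗ x^⊗i evaluates to a + i · x. Evaluating each term at x = 8:
  Term 0 contributes -5 + 0 · 8 = -5
  Term 1 contributes 7 + 1 · 8 = 15
  Term 2 contributes 8 + 2 · 8 = 24
p(8) = ⊕ of these = min[-5, 15, 24] = -5.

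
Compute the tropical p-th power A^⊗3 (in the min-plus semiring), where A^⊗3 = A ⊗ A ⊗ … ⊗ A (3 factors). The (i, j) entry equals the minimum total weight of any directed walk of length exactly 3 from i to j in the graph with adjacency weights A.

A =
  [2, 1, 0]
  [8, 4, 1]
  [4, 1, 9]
A^⊗3 =
  [6, 3, 2]
  [7, 6, 3]
  [6, 3, 6]

Each entry (A^⊗3)_ij equals the minimum over all length-3 walks i = v_0 → v_1 → … → v_3 = j of Σ_t A[v_t][v_{t+1}]. For example, for (i, j) = (0, 2) we minimise over 9 possible intermediate vertex sequences; the minimum is 2, attained along the walk 0 → 2 → 1 → 2.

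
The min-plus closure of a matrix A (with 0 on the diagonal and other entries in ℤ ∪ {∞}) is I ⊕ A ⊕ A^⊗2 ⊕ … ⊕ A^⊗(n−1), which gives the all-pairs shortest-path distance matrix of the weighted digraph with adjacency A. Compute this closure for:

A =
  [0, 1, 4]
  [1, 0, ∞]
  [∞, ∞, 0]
Closure =
  [0, 1, 4]
  [1, 0, 5]
  [∞, ∞, 0]

This is the Floyd-Warshall all-pairs shortest-path computation. For each intermediate vertex k = 0, 1, …, 2, update dist[i][j] ← min(dist[i][j], dist[i][k] + dist[k][j]). The final matrix gives, for each (i, j), the minimum total weight of any directed path from i to j (possibly empty when i = j).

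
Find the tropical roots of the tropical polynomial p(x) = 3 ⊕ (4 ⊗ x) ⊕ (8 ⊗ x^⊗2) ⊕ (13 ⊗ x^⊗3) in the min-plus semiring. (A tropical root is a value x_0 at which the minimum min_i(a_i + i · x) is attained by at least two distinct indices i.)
Roots: {-5, -4, -1}

Each tropical root is a break point of the lower envelope of the lines y = a_i + i · x (there are 4 lines, with slopes 0, 1, ..., 3). Only the lines that attain the minimum somewhere contribute to roots; other lines are dominated. Here the surviving (envelope) indices are i = 3, i = 2, i = 1, i = 0.
Intersections between consecutive envelope lines give the roots: for adjacent envelope indices i < j the intersection is x = (a_i − a_j) / (j − i). Reading off the sorted break points: {-5, -4, -1}.
Verification: at each break x_0, at least two indices attain the minimum of min_i(a_i + i · x_0).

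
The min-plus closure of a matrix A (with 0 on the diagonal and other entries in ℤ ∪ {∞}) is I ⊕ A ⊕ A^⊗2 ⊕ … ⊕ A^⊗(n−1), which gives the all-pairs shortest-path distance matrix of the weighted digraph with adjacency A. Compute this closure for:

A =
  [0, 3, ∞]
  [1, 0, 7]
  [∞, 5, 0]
Closure =
  [0, 3, 10]
  [1, 0, 7]
  [6, 5, 0]

This is the Floyd-Warshall all-pairs shortest-path computation. For each intermediate vertex k = 0, 1, …, 2, update dist[i][j] ← min(dist[i][j], dist[i][k] + dist[k][j]). The final matrix gives, for each (i, j), the minimum total weight of any directed path from i to j (possibly empty when i = j).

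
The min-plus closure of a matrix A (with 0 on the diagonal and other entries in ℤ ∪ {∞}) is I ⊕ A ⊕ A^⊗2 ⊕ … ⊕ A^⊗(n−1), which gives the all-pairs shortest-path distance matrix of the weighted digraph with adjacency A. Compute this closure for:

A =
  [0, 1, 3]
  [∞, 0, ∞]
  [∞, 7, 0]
Closure =
  [0, 1, 3]
  [∞, 0, ∞]
  [∞, 7, 0]

This is the Floyd-Warshall all-pairs shortest-path computation. For each intermediate vertex k = 0, 1, …, 2, update dist[i][j] ← min(dist[i][j], dist[i][k] + dist[k][j]). The final matrix gives, for each (i, j), the minimum total weight of any directed path from i to j (possibly empty when i = j).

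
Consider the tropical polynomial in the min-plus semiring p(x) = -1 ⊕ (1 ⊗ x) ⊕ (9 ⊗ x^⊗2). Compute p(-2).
p(-2) = -1

A tropical monomial a ⊗ x^⊗i evaluates to a + i · x. Evaluating each term at x = -2:
  Term 0 contributes -1 + 0 · -2 = -1
  Term 1 contributes 1 + 1 · -2 = -1
  Term 2 contributes 9 + 2 · -2 = 5
p(-2) = ⊕ of these = min[-1, -1, 5] = -1.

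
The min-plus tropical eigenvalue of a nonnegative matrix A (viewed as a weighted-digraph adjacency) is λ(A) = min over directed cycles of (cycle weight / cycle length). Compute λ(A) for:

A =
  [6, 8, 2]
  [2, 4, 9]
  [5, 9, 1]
λ(A) = 1

Enumerate directed cycles and compute their means (weight / length). Sample:
  cycle 0 → 0: weight = 6, length = 1, mean = 6/1 ≈ 6.000
  cycle 1 → 1: weight = 4, length = 1, mean = 4/1 ≈ 4.000
  cycle 2 → 2: weight = 1, length = 1, mean = 1/1 ≈ 1.000
  cycle 0 → 1 → 0: weight = 10, length = 2, mean = 10/2 ≈ 5.000
  cycle 0 → 2 → 0: weight = 7, length = 2, mean = 7/2 ≈ 3.500
  cycle 1 → 0 → 1: weight = 10, length = 2, mean = 10/2 ≈ 5.000
Minimum mean = 1.000, attained e.g. along the cycle 2 → 2 with weight 1 and length 1. So λ(A) = 1/1 = 1.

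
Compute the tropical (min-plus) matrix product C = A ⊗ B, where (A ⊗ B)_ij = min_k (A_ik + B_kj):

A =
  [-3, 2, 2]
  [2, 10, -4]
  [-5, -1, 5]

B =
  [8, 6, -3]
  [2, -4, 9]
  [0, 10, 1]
A ⊗ B =
  [2, -2, -6]
  [-4, 6, -3]
  [1, -5, -8]

Apply the min-plus product entry-by-entry:
  C[0][0] = min over k of (A[0][0] + B[0][0] = -3 + 8 = 5, A[0][1] + B[1][0] = 2 + 2 = 4, A[0][2] + B[2][0] = 2 + 0 = 2) = 2 (attained at k = 2)
  C[0][1] = min over k of (A[0][0] + B[0][1] = -3 + 6 = 3, A[0][1] + B[1][1] = 2 + -4 = -2, A[0][2] + B[2][1] = 2 + 10 = 12) = -2 (attained at k = 1)
  C[0][2] = min over k of (A[0][0] + B[0][2] = -3 + -3 = -6, A[0][1] + B[1][2] = 2 + 9 = 11, A[0][2] + B[2][2] = 2 + 1 = 3) = -6 (attained at k = 0)
  C[1][0] = min over k of (A[1][0] + B[0][0] = 2 + 8 = 10, A[1][1] + B[1][0] = 10 + 2 = 12, A[1][2] + B[2][0] = -4 + 0 = -4) = -4 (attained at k = 2)
  C[1][1] = min over k of (A[1][0] + B[0][1] = 2 + 6 = 8, A[1][1] + B[1][1] = 10 + -4 = 6, A[1][2] + B[2][1] = -4 + 10 = 6) = 6 (attained at k = 1)
  C[1][2] = min over k of (A[1][0] + B[0][2] = 2 + -3 = -1, A[1][1] + B[1][2] = 10 + 9 = 19, A[1][2] + B[2][2] = -4 + 1 = -3) = -3 (attained at k = 2)
  C[2][0] = min over k of (A[2][0] + B[0][0] = -5 + 8 = 3, A[2][1] + B[1][0] = -1 + 2 = 1, A[2][2] + B[2][0] = 5 + 0 = 5) = 1 (attained at k = 1)
  C[2][1] = min over k of (A[2][0] + B[0][1] = -5 + 6 = 1, A[2][1] + B[1][1] = -1 + -4 = -5, A[2][2] + B[2][1] = 5 + 10 = 15) = -5 (attained at k = 1)
  C[2][2] = min over k of (A[2][0] + B[0][2] = -5 + -3 = -8, A[2][1] + B[1][2] = -1 + 9 = 8, A[2][2] + B[2][2] = 5 + 1 = 6) = -8 (attained at k = 0)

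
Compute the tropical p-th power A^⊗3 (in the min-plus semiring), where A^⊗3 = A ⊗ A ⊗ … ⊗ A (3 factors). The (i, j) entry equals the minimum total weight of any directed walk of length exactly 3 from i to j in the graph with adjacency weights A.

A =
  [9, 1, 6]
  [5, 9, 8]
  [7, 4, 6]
A^⊗3 =
  [15, 7, 12]
  [11, 15, 14]
  [13, 10, 15]

Each entry (A^⊗3)_ij equals the minimum over all length-3 walks i = v_0 → v_1 → … → v_3 = j of Σ_t A[v_t][v_{t+1}]. For example, for (i, j) = (0, 2) we minimise over 9 possible intermediate vertex sequences; the minimum is 12, attained along the walk 0 → 1 → 0 → 2.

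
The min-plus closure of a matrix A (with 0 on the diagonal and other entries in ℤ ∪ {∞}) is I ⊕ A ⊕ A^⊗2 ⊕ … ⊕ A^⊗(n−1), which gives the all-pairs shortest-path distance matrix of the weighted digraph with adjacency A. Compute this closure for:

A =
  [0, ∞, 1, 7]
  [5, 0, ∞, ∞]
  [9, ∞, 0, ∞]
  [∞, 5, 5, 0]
Closure =
  [0, 12, 1, 7]
  [5, 0, 6, 12]
  [9, 21, 0, 16]
  [10, 5, 5, 0]

This is the Floyd-Warshall all-pairs shortest-path computation. For each intermediate vertex k = 0, 1, …, 3, update dist[i][j] ← min(dist[i][j], dist[i][k] + dist[k][j]). The final matrix gives, for each (i, j), the minimum total weight of any directed path from i to j (possibly empty when i = j).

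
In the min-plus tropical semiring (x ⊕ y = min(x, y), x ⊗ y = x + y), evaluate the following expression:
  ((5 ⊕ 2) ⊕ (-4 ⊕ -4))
((5 ⊕ 2) ⊕ (-4 ⊕ -4)) = -4

Expand innermost to outermost. Recall ⊕ takes the minimum of its arguments and ⊗ takes their sum. Working out the expression ((5 ⊕ 2) ⊕ (-4 ⊕ -4)) gives -4.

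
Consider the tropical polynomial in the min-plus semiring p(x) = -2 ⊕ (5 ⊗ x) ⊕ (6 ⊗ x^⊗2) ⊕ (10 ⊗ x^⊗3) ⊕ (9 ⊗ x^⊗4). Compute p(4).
p(4) = -2

A tropical monomial a ⊗ x^⊗i evaluates to a + i · x. Evaluating each term at x = 4:
  Term 0 contributes -2 + 0 · 4 = -2
  Term 1 contributes 5 + 1 · 4 = 9
  Term 2 contributes 6 + 2 · 4 = 14
  Term 3 contributes 10 + 3 · 4 = 22
  Term 4 contributes 9 + 4 · 4 = 25
p(4) = ⊕ of these = min[-2, 9, 14, 22, 25] = -2.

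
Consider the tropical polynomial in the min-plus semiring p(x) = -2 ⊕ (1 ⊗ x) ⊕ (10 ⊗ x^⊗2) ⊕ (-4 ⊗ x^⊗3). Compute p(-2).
p(-2) = -10

A tropical monomial a ⊗ x^⊗i evaluates to a + i · x. Evaluating each term at x = -2:
  Term 0 contributes -2 + 0 · -2 = -2
  Term 1 contributes 1 + 1 · -2 = -1
  Term 2 contributes 10 + 2 · -2 = 6
  Term 3 contributes -4 + 3 · -2 = -10
p(-2) = ⊕ of these = min[-2, -1, 6, -10] = -10.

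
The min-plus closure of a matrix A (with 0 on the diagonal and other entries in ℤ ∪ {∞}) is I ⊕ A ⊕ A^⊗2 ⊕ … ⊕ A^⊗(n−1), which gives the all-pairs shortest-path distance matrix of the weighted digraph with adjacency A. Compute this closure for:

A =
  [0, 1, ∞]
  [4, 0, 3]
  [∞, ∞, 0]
Closure =
  [0, 1, 4]
  [4, 0, 3]
  [∞, ∞, 0]

This is the Floyd-Warshall all-pairs shortest-path computation. For each intermediate vertex k = 0, 1, …, 2, update dist[i][j] ← min(dist[i][j], dist[i][k] + dist[k][j]). The final matrix gives, for each (i, j), the minimum total weight of any directed path from i to j (possibly empty when i = j).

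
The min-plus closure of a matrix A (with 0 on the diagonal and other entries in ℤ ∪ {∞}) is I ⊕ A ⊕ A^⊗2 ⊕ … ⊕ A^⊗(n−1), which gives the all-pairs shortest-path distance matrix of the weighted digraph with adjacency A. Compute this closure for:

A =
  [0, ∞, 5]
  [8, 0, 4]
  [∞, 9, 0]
Closure =
  [0, 14, 5]
  [8, 0, 4]
  [17, 9, 0]

This is the Floyd-Warshall all-pairs shortest-path computation. For each intermediate vertex k = 0, 1, …, 2, update dist[i][j] ← min(dist[i][j], dist[i][k] + dist[k][j]). The final matrix gives, for each (i, j), the minimum total weight of any directed path from i to j (possibly empty when i = j).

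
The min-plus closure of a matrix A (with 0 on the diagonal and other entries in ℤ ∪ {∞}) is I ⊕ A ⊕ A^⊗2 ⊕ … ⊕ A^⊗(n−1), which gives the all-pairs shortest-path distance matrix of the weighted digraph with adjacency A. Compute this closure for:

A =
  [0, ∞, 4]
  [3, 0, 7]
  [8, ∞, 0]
Closure =
  [0, ∞, 4]
  [3, 0, 7]
  [8, ∞, 0]

This is the Floyd-Warshall all-pairs shortest-path computation. For each intermediate vertex k = 0, 1, …, 2, update dist[i][j] ← min(dist[i][j], dist[i][k] + dist[k][j]). The final matrix gives, for each (i, j), the minimum total weight of any directed path from i to j (possibly empty when i = j).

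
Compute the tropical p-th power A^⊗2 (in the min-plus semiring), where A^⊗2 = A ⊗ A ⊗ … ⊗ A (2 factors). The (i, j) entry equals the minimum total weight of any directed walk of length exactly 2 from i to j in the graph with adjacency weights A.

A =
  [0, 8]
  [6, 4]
A^⊗2 =
  [0, 8]
  [6, 8]

Each entry (A^⊗2)_ij equals the minimum over all length-2 walks i = v_0 → v_1 → … → v_2 = j of Σ_t A[v_t][v_{t+1}]. For example, for (i, j) = (0, 1) we minimise over 2 possible intermediate vertex sequences; the minimum is 8, attained along the walk 0 → 0 → 1.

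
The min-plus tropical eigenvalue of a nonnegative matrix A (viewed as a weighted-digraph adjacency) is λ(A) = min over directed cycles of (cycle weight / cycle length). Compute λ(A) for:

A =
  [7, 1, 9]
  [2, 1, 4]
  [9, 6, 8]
λ(A) = 1

Enumerate directed cycles and compute their means (weight / length). Sample:
  cycle 0 → 0: weight = 7, length = 1, mean = 7/1 ≈ 7.000
  cycle 1 → 1: weight = 1, length = 1, mean = 1/1 ≈ 1.000
  cycle 2 → 2: weight = 8, length = 1, mean = 8/1 ≈ 8.000
  cycle 0 → 1 → 0: weight = 3, length = 2, mean = 3/2 ≈ 1.500
  cycle 0 → 2 → 0: weight = 18, length = 2, mean = 18/2 ≈ 9.000
  cycle 1 → 0 → 1: weight = 3, length = 2, mean = 3/2 ≈ 1.500
Minimum mean = 1.000, attained e.g. along the cycle 1 → 1 with weight 1 and length 1. So λ(A) = 1/1 = 1.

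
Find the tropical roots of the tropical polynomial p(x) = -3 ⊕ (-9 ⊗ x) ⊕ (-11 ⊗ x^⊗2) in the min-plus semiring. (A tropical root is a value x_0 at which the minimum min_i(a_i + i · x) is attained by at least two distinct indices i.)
Roots: {2, 6}

Each tropical root is a break point of the lower envelope of the lines y = a_i + i · x (there are 3 lines, with slopes 0, 1, ..., 2). Only the lines that attain the minimum somewhere contribute to roots; other lines are dominated. Here the surviving (envelope) indices are i = 2, i = 1, i = 0.
Intersections between consecutive envelope lines give the roots: for adjacent envelope indices i < j the intersection is x = (a_i − a_j) / (j − i). Reading off the sorted break points: {2, 6}.
Verification: at each break x_0, at least two indices attain the minimum of min_i(a_i + i · x_0).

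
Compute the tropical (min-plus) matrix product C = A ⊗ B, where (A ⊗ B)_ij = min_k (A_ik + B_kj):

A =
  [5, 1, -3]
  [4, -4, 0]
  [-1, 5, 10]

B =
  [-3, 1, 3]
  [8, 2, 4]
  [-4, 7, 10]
A ⊗ B =
  [-7, 3, 5]
  [-4, -2, 0]
  [-4, 0, 2]

Apply the min-plus product entry-by-entry:
  C[0][0] = min over k of (A[0][0] + B[0][0] = 5 + -3 = 2, A[0][1] + B[1][0] = 1 + 8 = 9, A[0][2] + B[2][0] = -3 + -4 = -7) = -7 (attained at k = 2)
  C[0][1] = min over k of (A[0][0] + B[0][1] = 5 + 1 = 6, A[0][1] + B[1][1] = 1 + 2 = 3, A[0][2] + B[2][1] = -3 + 7 = 4) = 3 (attained at k = 1)
  C[0][2] = min over k of (A[0][0] + B[0][2] = 5 + 3 = 8, A[0][1] + B[1][2] = 1 + 4 = 5, A[0][2] + B[2][2] = -3 + 10 = 7) = 5 (attained at k = 1)
  C[1][0] = min over k of (A[1][0] + B[0][0] = 4 + -3 = 1, A[1][1] + B[1][0] = -4 + 8 = 4, A[1][2] + B[2][0] = 0 + -4 = -4) = -4 (attained at k = 2)
  C[1][1] = min over k of (A[1][0] + B[0][1] = 4 + 1 = 5, A[1][1] + B[1][1] = -4 + 2 = -2, A[1][2] + B[2][1] = 0 + 7 = 7) = -2 (attained at k = 1)
  C[1][2] = min over k of (A[1][0] + B[0][2] = 4 + 3 = 7, A[1][1] + B[1][2] = -4 + 4 = 0, A[1][2] + B[2][2] = 0 + 10 = 10) = 0 (attained at k = 1)
  C[2][0] = min over k of (A[2][0] + B[0][0] = -1 + -3 = -4, A[2][1] + B[1][0] = 5 + 8 = 13, A[2][2] + B[2][0] = 10 + -4 = 6) = -4 (attained at k = 0)
  C[2][1] = min over k of (A[2][0] + B[0][1] = -1 + 1 = 0, A[2][1] + B[1][1] = 5 + 2 = 7, A[2][2] + B[2][1] = 10 + 7 = 17) = 0 (attained at k = 0)
  C[2][2] = min over k of (A[2][0] + B[0][2] = -1 + 3 = 2, A[2][1] + B[1][2] = 5 + 4 = 9, A[2][2] + B[2][2] = 10 + 10 = 20) = 2 (attained at k = 0)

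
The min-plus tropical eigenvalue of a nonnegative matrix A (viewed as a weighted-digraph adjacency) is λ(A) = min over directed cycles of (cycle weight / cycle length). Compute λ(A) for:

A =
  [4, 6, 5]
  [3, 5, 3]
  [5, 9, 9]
λ(A) = 4

Enumerate directed cycles and compute their means (weight / length). Sample:
  cycle 0 → 0: weight = 4, length = 1, mean = 4/1 ≈ 4.000
  cycle 1 → 1: weight = 5, length = 1, mean = 5/1 ≈ 5.000
  cycle 2 → 2: weight = 9, length = 1, mean = 9/1 ≈ 9.000
  cycle 0 → 1 → 0: weight = 9, length = 2, mean = 9/2 ≈ 4.500
  cycle 0 → 2 → 0: weight = 10, length = 2, mean = 10/2 ≈ 5.000
  cycle 1 → 0 → 1: weight = 9, length = 2, mean = 9/2 ≈ 4.500
Minimum mean = 4.000, attained e.g. along the cycle 0 → 0 with weight 4 and length 1. So λ(A) = 4/1 = 4.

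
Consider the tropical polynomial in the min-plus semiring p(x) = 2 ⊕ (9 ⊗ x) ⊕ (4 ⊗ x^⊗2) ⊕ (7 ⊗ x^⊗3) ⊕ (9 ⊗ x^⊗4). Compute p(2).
p(2) = 2

A tropical monomial a ⊗ x^⊗i evaluates to a + i · x. Evaluating each term at x = 2:
  Term 0 contributes 2 + 0 · 2 = 2
  Term 1 contributes 9 + 1 · 2 = 11
  Term 2 contributes 4 + 2 · 2 = 8
  Term 3 contributes 7 + 3 · 2 = 13
  Term 4 contributes 9 + 4 · 2 = 17
p(2) = ⊕ of these = min[2, 11, 8, 13, 17] = 2.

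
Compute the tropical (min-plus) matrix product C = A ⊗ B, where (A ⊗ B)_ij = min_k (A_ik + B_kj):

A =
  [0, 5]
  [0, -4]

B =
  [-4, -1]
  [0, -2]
A ⊗ B =
  [-4, -1]
  [-4, -6]

Apply the min-plus product entry-by-entry:
  C[0][0] = min over k of (A[0][0] + B[0][0] = 0 + -4 = -4, A[0][1] + B[1][0] = 5 + 0 = 5) = -4 (attained at k = 0)
  C[0][1] = min over k of (A[0][0] + B[0][1] = 0 + -1 = -1, A[0][1] + B[1][1] = 5 + -2 = 3) = -1 (attained at k = 0)
  C[1][0] = min over k of (A[1][0] + B[0][0] = 0 + -4 = -4, A[1][1] + B[1][0] = -4 + 0 = -4) = -4 (attained at k = 0)
  C[1][1] = min over k of (A[1][0] + B[0][1] = 0 + -1 = -1, A[1][1] + B[1][1] = -4 + -2 = -6) = -6 (attained at k = 1)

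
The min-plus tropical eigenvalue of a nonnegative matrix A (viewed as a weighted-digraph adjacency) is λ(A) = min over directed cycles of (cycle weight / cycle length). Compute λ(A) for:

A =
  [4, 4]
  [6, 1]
λ(A) = 1

Enumerate directed cycles and compute their means (weight / length). Sample:
  cycle 0 → 0: weight = 4, length = 1, mean = 4/1 ≈ 4.000
  cycle 1 → 1: weight = 1, length = 1, mean = 1/1 ≈ 1.000
  cycle 0 → 1 → 0: weight = 10, length = 2, mean = 10/2 ≈ 5.000
  cycle 1 → 0 → 1: weight = 10, length = 2, mean = 10/2 ≈ 5.000
Minimum mean = 1.000, attained e.g. along the cycle 1 → 1 with weight 1 and length 1. So λ(A) = 1/1 = 1.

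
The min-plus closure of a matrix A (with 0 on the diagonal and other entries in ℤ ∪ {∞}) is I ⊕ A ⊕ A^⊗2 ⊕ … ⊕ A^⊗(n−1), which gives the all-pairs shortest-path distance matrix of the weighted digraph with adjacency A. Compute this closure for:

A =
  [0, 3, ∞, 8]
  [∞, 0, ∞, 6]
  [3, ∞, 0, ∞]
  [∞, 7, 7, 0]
Closure =
  [0, 3, 15, 8]
  [16, 0, 13, 6]
  [3, 6, 0, 11]
  [10, 7, 7, 0]

This is the Floyd-Warshall all-pairs shortest-path computation. For each intermediate vertex k = 0, 1, …, 3, update dist[i][j] ← min(dist[i][j], dist[i][k] + dist[k][j]). The final matrix gives, for each (i, j), the minimum total weight of any directed path from i to j (possibly empty when i = j).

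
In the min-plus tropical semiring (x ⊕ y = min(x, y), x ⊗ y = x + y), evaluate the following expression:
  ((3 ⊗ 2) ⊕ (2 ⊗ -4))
((3 ⊗ 2) ⊕ (2 ⊗ -4)) = -2

Expand innermost to outermost. Recall ⊕ takes the minimum of its arguments and ⊗ takes their sum. Working out the expression ((3 ⊗ 2) ⊕ (2 ⊗ -4)) gives -2.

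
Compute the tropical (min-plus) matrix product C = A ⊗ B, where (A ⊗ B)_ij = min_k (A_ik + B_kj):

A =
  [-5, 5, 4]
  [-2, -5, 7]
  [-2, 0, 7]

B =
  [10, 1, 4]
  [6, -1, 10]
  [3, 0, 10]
A ⊗ B =
  [5, -4, -1]
  [1, -6, 2]
  [6, -1, 2]

Apply the min-plus product entry-by-entry:
  C[0][0] = min over k of (A[0][0] + B[0][0] = -5 + 10 = 5, A[0][1] + B[1][0] = 5 + 6 = 11, A[0][2] + B[2][0] = 4 + 3 = 7) = 5 (attained at k = 0)
  C[0][1] = min over k of (A[0][0] + B[0][1] = -5 + 1 = -4, A[0][1] + B[1][1] = 5 + -1 = 4, A[0][2] + B[2][1] = 4 + 0 = 4) = -4 (attained at k = 0)
  C[0][2] = min over k of (A[0][0] + B[0][2] = -5 + 4 = -1, A[0][1] + B[1][2] = 5 + 10 = 15, A[0][2] + B[2][2] = 4 + 10 = 14) = -1 (attained at k = 0)
  C[1][0] = min over k of (A[1][0] + B[0][0] = -2 + 10 = 8, A[1][1] + B[1][0] = -5 + 6 = 1, A[1][2] + B[2][0] = 7 + 3 = 10) = 1 (attained at k = 1)
  C[1][1] = min over k of (A[1][0] + B[0][1] = -2 + 1 = -1, A[1][1] + B[1][1] = -5 + -1 = -6, A[1][2] + B[2][1] = 7 + 0 = 7) = -6 (attained at k = 1)
  C[1][2] = min over k of (A[1][0] + B[0][2] = -2 + 4 = 2, A[1][1] + B[1][2] = -5 + 10 = 5, A[1][2] + B[2][2] = 7 + 10 = 17) = 2 (attained at k = 0)
  C[2][0] = min over k of (A[2][0] + B[0][0] = -2 + 10 = 8, A[2][1] + B[1][0] = 0 + 6 = 6, A[2][2] + B[2][0] = 7 + 3 = 10) = 6 (attained at k = 1)
  C[2][1] = min over k of (A[2][0] + B[0][1] = -2 + 1 = -1, A[2][1] + B[1][1] = 0 + -1 = -1, A[2][2] + B[2][1] = 7 + 0 = 7) = -1 (attained at k = 0)
  C[2][2] = min over k of (A[2][0] + B[0][2] = -2 + 4 = 2, A[2][1] + B[1][2] = 0 + 10 = 10, A[2][2] + B[2][2] = 7 + 10 = 17) = 2 (attained at k = 0)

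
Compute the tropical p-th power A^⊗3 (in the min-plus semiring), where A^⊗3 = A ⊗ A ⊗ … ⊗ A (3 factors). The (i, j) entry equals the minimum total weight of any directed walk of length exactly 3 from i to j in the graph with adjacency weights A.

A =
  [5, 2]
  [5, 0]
A^⊗3 =
  [7, 2]
  [5, 0]

Each entry (A^⊗3)_ij equals the minimum over all length-3 walks i = v_0 → v_1 → … → v_3 = j of Σ_t A[v_t][v_{t+1}]. For example, for (i, j) = (0, 1) we minimise over 4 possible intermediate vertex sequences; the minimum is 2, attained along the walk 0 → 1 → 1 → 1.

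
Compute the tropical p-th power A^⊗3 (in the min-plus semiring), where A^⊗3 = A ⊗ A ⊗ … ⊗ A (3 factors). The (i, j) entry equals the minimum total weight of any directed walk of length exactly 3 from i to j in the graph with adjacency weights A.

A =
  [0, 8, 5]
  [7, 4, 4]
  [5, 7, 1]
A^⊗3 =
  [0, 8, 5]
  [7, 12, 6]
  [5, 9, 3]

Each entry (A^⊗3)_ij equals the minimum over all length-3 walks i = v_0 → v_1 → … → v_3 = j of Σ_t A[v_t][v_{t+1}]. For example, for (i, j) = (0, 2) we minimise over 9 possible intermediate vertex sequences; the minimum is 5, attained along the walk 0 → 0 → 0 → 2.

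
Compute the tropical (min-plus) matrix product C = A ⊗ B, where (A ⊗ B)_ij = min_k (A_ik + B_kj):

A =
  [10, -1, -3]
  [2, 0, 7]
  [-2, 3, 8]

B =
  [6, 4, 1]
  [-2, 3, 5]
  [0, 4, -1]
A ⊗ B =
  [-3, 1, -4]
  [-2, 3, 3]
  [1, 2, -1]

Apply the min-plus product entry-by-entry:
  C[0][0] = min over k of (A[0][0] + B[0][0] = 10 + 6 = 16, A[0][1] + B[1][0] = -1 + -2 = -3, A[0][2] + B[2][0] = -3 + 0 = -3) = -3 (attained at k = 1)
  C[0][1] = min over k of (A[0][0] + B[0][1] = 10 + 4 = 14, A[0][1] + B[1][1] = -1 + 3 = 2, A[0][2] + B[2][1] = -3 + 4 = 1) = 1 (attained at k = 2)
  C[0][2] = min over k of (A[0][0] + B[0][2] = 10 + 1 = 11, A[0][1] + B[1][2] = -1 + 5 = 4, A[0][2] + B[2][2] = -3 + -1 = -4) = -4 (attained at k = 2)
  C[1][0] = min over k of (A[1][0] + B[0][0] = 2 + 6 = 8, A[1][1] + B[1][0] = 0 + -2 = -2, A[1][2] + B[2][0] = 7 + 0 = 7) = -2 (attained at k = 1)
  C[1][1] = min over k of (A[1][0] + B[0][1] = 2 + 4 = 6, A[1][1] + B[1][1] = 0 + 3 = 3, A[1][2] + B[2][1] = 7 + 4 = 11) = 3 (attained at k = 1)
  C[1][2] = min over k of (A[1][0] + B[0][2] = 2 + 1 = 3, A[1][1] + B[1][2] = 0 + 5 = 5, A[1][2] + B[2][2] = 7 + -1 = 6) = 3 (attained at k = 0)
  C[2][0] = min over k of (A[2][0] + B[0][0] = -2 + 6 = 4, A[2][1] + B[1][0] = 3 + -2 = 1, A[2][2] + B[2][0] = 8 + 0 = 8) = 1 (attained at k = 1)
  C[2][1] = min over k of (A[2][0] + B[0][1] = -2 + 4 = 2, A[2][1] + B[1][1] = 3 + 3 = 6, A[2][2] + B[2][1] = 8 + 4 = 12) = 2 (attained at k = 0)
  C[2][2] = min over k of (A[2][0] + B[0][2] = -2 + 1 = -1, A[2][1] + B[1][2] = 3 + 5 = 8, A[2][2] + B[2][2] = 8 + -1 = 7) = -1 (attained at k = 0)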